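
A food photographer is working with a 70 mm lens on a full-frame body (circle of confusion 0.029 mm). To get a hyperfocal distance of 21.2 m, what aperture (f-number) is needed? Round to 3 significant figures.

f/8

Rearrange H = f²/(N·c) + f for N: N = f² / ((H − f)·c).
N = 70² / ((21200 − 70) × 0.029) = 4900 / 612.8 ≈ 8.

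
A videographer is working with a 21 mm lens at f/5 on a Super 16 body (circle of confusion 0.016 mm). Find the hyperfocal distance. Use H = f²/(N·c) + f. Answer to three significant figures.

Hyperfocal distance H = f²/(N·c) + f = 21²/(5 × 0.016) + 21 = 441/0.08 + 21 ≈ 5533.5 mm ≈ 5.53 m.

5.53 m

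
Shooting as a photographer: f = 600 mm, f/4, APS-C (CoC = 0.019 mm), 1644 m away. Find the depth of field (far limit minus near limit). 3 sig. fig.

Hyperfocal distance H = f²/(N·c) + f = 600²/(4 × 0.019) + 600 = 360000/0.076 + 600 ≈ 4737442.1 mm ≈ 4737 m.
Near limit Dn = s·(H − f)/(H + s − 2f) = 1644000 × (4737442.1 − 600) / (4737442.1 + 1644000 − 2 × 600) = 1644000 × 4736842.1 / 6380242.1 ≈ 1220544 mm.
Far limit Df = s·(H − f)/(H − s) = 1644000 × (4737442.1 − 600) / (4737442.1 − 1644000) = 1644000 × 4736842.1 / 3093442.1 ≈ 2517380 mm.
Depth of field = Df − Dn = 2517380 − 1220544 ≈ 1296836 mm ≈ 1300 m.

1300 m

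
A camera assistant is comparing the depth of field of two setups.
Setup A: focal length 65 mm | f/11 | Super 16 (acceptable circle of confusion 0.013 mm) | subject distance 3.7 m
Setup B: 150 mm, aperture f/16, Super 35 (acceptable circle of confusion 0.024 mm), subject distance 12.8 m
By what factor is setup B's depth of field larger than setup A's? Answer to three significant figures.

Setup A: H = 65²/(11×0.013) + 65 ≈ 29610.5 mm; DoF = Df − Dn = 4219.08 − 3294.66 ≈ 924.42 mm.
Setup B: H = 150²/(16×0.024) + 150 ≈ 58743.8 mm; DoF = Df − Dn = 16324.3 − 10527.2 ≈ 5797.1 mm.
Ratio = 5797.1 / 924.42 ≈ 6.27.

6.27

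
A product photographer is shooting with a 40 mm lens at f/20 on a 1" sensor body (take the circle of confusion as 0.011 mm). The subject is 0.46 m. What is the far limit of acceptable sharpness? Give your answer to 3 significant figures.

Hyperfocal distance H = f²/(N·c) + f = 40²/(20 × 0.011) + 40 = 1600/0.22 + 40 ≈ 7312.7 mm ≈ 7.313 m.
Far limit Df = s·(H − f)/(H − s) = 460 × (7312.7 − 40) / (7312.7 − 460) = 460 × 7272.7 / 6852.7 ≈ 488.19 mm.

488 mm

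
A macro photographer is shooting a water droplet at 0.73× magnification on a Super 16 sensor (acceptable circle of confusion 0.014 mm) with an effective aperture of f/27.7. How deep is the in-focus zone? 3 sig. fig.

1.46 mm

At magnification m, DoF ≈ 2·N_eff·c/m² = 2 × 27.7 × 0.014 / 0.73² = 0.7756 / 0.5329 ≈ 1.46 mm.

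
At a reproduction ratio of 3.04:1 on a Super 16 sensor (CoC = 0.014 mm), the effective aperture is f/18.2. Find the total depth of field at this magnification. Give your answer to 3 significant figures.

0.0551 mm

At magnification m, DoF ≈ 2·N_eff·c/m² = 2 × 18.2 × 0.014 / 3.04² = 0.5096 / 9.242 ≈ 0.0551 mm.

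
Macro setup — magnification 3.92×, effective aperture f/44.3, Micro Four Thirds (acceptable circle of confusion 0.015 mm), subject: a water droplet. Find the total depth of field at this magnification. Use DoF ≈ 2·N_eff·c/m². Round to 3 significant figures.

0.0865 mm

At magnification m, DoF ≈ 2·N_eff·c/m² = 2 × 44.3 × 0.015 / 3.92² = 1.329 / 15.37 ≈ 0.0865 mm.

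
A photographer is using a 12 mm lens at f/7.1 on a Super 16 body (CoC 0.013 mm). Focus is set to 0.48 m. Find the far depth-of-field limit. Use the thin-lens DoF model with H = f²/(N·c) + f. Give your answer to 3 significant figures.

0.686 m

Hyperfocal distance H = f²/(N·c) + f = 12²/(7.1 × 0.013) + 12 = 144/0.0923 + 12 ≈ 1572.1 mm ≈ 1.572 m.
Far limit Df = s·(H − f)/(H − s) = 480 × (1572.1 − 12) / (1572.1 − 480) = 480 × 1560.1 / 1092.1 ≈ 685.69 mm ≈ 0.686 m.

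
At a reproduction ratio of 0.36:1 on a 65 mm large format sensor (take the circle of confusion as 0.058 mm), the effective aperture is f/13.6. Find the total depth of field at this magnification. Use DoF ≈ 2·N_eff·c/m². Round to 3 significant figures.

At magnification m, DoF ≈ 2·N_eff·c/m² = 2 × 13.6 × 0.058 / 0.36² = 1.578 / 0.1296 ≈ 12.2 mm.

12.2 mm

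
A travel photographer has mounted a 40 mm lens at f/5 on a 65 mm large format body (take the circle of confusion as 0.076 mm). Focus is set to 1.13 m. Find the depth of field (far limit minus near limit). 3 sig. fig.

0.627 m

Hyperfocal distance H = f²/(N·c) + f = 40²/(5 × 0.076) + 40 = 1600/0.38 + 40 ≈ 4250.5 mm ≈ 4.251 m.
Near limit Dn = s·(H − f)/(H + s − 2f) = 1130 × (4250.5 − 40) / (4250.5 + 1130 − 2 × 40) = 1130 × 4210.5 / 5300.5 ≈ 897.63 mm.
Far limit Df = s·(H − f)/(H − s) = 1130 × (4250.5 − 40) / (4250.5 − 1130) = 1130 × 4210.5 / 3120.5 ≈ 1524.71 mm.
Depth of field = Df − Dn = 1524.71 − 897.63 ≈ 627.08 mm ≈ 0.627 m.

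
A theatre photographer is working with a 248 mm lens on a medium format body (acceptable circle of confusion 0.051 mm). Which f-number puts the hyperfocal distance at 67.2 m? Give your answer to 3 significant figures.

Rearrange H = f²/(N·c) + f for N: N = f² / ((H − f)·c).
N = 248² / ((67200 − 248) × 0.051) = 61504 / 3415 ≈ 18.

f/18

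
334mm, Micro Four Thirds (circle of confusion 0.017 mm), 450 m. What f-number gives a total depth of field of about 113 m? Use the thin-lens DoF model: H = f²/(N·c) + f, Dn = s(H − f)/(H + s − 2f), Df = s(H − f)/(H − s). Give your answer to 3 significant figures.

Write h = H − f = f²/(N·c). The thin-lens limits are Dn = s·h/(h + (s−f)) and Df = s·h/(h − (s−f)), so DoF = Df − Dn = 2·s·(s−f)·h / (h² − (s−f)²).
That is a quadratic in h: DoF·h² − 2·s·(s−f)·h − DoF·(s−f)² = 0 ⇒ h = (s−f)·(s + √(s² + DoF²)) / DoF = 449666 × (450000 + √(450000² + 113000²)) / 113000 = 449666 × (450000 + 463971) / 113000 ≈ 3637006 mm.
Then N = f²/(c·h) = 334² / (0.017 × 3637006) = 111556 / 61829 ≈ 1.80.

f/1.80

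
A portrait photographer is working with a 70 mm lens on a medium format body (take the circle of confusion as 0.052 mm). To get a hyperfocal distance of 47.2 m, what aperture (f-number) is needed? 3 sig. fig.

Rearrange H = f²/(N·c) + f for N: N = f² / ((H − f)·c).
N = 70² / ((47200 − 70) × 0.052) = 4900 / 2451 ≈ 2.00.

f/2.00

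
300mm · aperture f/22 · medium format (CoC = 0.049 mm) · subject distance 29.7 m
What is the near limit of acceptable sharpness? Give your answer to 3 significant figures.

Hyperfocal distance H = f²/(N·c) + f = 300²/(22 × 0.049) + 300 = 90000/1.078 + 300 ≈ 83787.9 mm ≈ 83.79 m.
Near limit Dn = s·(H − f)/(H + s − 2f) = 29700 × (83787.9 − 300) / (83787.9 + 29700 − 2 × 300) = 29700 × 83487.9 / 112887.9 ≈ 21965 mm ≈ 22.0 m.

22.0 m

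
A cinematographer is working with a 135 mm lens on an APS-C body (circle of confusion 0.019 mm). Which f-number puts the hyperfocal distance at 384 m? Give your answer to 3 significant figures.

Rearrange H = f²/(N·c) + f for N: N = f² / ((H − f)·c).
N = 135² / ((384000 − 135) × 0.019) = 18225 / 7293 ≈ 2.50.

f/2.50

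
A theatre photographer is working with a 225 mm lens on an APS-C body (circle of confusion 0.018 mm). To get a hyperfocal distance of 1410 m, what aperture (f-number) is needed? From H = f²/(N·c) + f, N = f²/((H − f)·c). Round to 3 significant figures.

Rearrange H = f²/(N·c) + f for N: N = f² / ((H − f)·c).
N = 225² / ((1410000 − 225) × 0.018) = 50625 / 25376 ≈ 1.99.

f/1.99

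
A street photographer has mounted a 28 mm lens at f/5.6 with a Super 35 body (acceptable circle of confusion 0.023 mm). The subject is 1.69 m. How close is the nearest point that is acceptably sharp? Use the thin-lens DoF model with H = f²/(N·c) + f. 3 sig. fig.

1.33 m

Hyperfocal distance H = f²/(N·c) + f = 28²/(5.6 × 0.023) + 28 = 784/0.1288 + 28 ≈ 6115.0 mm ≈ 6.115 m.
Near limit Dn = s·(H − f)/(H + s − 2f) = 1690 × (6115.0 − 28) / (6115.0 + 1690 − 2 × 28) = 1690 × 6087.0 / 7749.0 ≈ 1327.5 mm ≈ 1.33 m.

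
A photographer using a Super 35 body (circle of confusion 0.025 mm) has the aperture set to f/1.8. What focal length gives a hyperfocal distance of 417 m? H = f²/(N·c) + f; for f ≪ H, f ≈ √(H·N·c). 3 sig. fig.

137 mm

From H = f²/(N·c) + f, with f ≪ H: f ≈ √(H·N·c) = √(417000 × 1.8 × 0.025) = √18765 ≈ 137.0 mm.
The +f correction barely moves this — solving exactly, f² + N·c·f − N·c·H = 0 ⇒ f = (−N·c + √((N·c)² + 4·N·c·H))/2 = (−0.045 + √75060)/2 ≈ 136.96 mm, so f ≈ 137 mm.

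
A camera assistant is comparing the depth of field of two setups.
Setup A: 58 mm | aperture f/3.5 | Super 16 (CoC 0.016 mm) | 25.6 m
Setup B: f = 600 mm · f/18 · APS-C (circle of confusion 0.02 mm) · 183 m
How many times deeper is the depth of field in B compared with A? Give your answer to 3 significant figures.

2.60

Setup A: H = 58²/(3.5×0.016) + 58 ≈ 60129.4 mm; DoF = Df − Dn = 44537 − 17962 ≈ 26575 mm.
Setup B: H = 600²/(18×0.02) + 600 ≈ 1000600.0 mm; DoF = Df − Dn = 223826 − 154770 ≈ 69056 mm.
Ratio = 69056 / 26575 ≈ 2.60.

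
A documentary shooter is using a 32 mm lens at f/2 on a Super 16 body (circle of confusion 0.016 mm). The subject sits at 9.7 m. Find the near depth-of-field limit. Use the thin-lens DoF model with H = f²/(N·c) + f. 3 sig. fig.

Hyperfocal distance H = f²/(N·c) + f = 32²/(2 × 0.016) + 32 = 1024/0.032 + 32 ≈ 32032.0 mm ≈ 32.03 m.
Near limit Dn = s·(H − f)/(H + s − 2f) = 9700 × (32032.0 − 32) / (32032.0 + 9700 − 2 × 32) = 9700 × 32000.0 / 41668.0 ≈ 7449.4 mm ≈ 7.45 m.

7.45 m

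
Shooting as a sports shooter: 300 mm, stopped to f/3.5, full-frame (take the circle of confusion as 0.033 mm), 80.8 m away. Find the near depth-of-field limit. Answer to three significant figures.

Hyperfocal distance H = f²/(N·c) + f = 300²/(3.5 × 0.033) + 300 = 90000/0.1155 + 300 ≈ 779520.8 mm ≈ 779.5 m.
Near limit Dn = s·(H − f)/(H + s − 2f) = 80800 × (779520.8 − 300) / (779520.8 + 80800 − 2 × 300) = 80800 × 779220.8 / 859720.8 ≈ 73234 mm ≈ 73.2 m.

73.2 m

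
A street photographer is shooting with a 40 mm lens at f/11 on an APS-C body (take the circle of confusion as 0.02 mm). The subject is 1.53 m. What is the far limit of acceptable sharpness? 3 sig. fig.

Hyperfocal distance H = f²/(N·c) + f = 40²/(11 × 0.02) + 40 = 1600/0.22 + 40 ≈ 7312.7 mm ≈ 7.313 m.
Far limit Df = s·(H − f)/(H − s) = 1530 × (7312.7 − 40) / (7312.7 − 1530) = 1530 × 7272.7 / 5782.7 ≈ 1924.2 mm ≈ 1.92 m.

1.92 m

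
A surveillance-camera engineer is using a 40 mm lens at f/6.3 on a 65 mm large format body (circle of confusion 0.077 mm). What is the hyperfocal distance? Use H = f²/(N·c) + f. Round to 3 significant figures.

3.34 m

Hyperfocal distance H = f²/(N·c) + f = 40²/(6.3 × 0.077) + 40 = 1600/0.4851 + 40 ≈ 3338.3 mm ≈ 3.34 m.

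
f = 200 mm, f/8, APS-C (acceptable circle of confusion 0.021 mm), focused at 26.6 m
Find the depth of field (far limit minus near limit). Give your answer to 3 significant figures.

5.97 m

Hyperfocal distance H = f²/(N·c) + f = 200²/(8 × 0.021) + 200 = 40000/0.168 + 200 ≈ 238295.2 mm ≈ 238.3 m.
Near limit Dn = s·(H − f)/(H + s − 2f) = 26600 × (238295.2 − 200) / (238295.2 + 26600 − 2 × 200) = 26600 × 238095.2 / 264495.2 ≈ 23945.0 mm.
Far limit Df = s·(H − f)/(H − s) = 26600 × (238295.2 − 200) / (238295.2 − 26600) = 26600 × 238095.2 / 211695.2 ≈ 29917.2 mm.
Depth of field = Df − Dn = 29917.2 − 23945.0 ≈ 5972.2 mm ≈ 5.97 m.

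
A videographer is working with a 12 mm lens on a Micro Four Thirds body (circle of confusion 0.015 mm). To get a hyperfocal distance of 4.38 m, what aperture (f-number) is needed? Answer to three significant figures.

Rearrange H = f²/(N·c) + f for N: N = f² / ((H − f)·c).
N = 12² / ((4380 − 12) × 0.015) = 144 / 65.52 ≈ 2.20.

f/2.20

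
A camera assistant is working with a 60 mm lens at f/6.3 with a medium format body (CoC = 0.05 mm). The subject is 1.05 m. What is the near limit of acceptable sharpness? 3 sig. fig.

Hyperfocal distance H = f²/(N·c) + f = 60²/(6.3 × 0.05) + 60 = 3600/0.315 + 60 ≈ 11488.6 mm ≈ 11.49 m.
Near limit Dn = s·(H − f)/(H + s − 2f) = 1050 × (11488.6 − 60) / (11488.6 + 1050 − 2 × 60) = 1050 × 11428.6 / 12418.6 ≈ 966.29 mm ≈ 0.966 m.

0.966 m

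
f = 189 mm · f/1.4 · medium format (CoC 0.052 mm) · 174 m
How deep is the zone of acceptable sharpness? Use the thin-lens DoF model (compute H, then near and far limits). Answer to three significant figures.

Hyperfocal distance H = f²/(N·c) + f = 189²/(1.4 × 0.052) + 189 = 35721/0.0728 + 189 ≈ 490862.1 mm ≈ 490.9 m.
Near limit Dn = s·(H − f)/(H + s − 2f) = 174000 × (490862.1 − 189) / (490862.1 + 174000 − 2 × 189) = 174000 × 490673.1 / 664484.1 ≈ 128486 mm.
Far limit Df = s·(H − f)/(H − s) = 174000 × (490862.1 − 189) / (490862.1 − 174000) = 174000 × 490673.1 / 316862.1 ≈ 269446 mm.
Depth of field = Df − Dn = 269446 − 128486 ≈ 140960 mm ≈ 141 m.

141 m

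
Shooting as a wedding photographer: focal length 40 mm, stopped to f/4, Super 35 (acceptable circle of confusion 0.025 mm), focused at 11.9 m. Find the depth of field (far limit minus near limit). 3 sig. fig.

Hyperfocal distance H = f²/(N·c) + f = 40²/(4 × 0.025) + 40 = 1600/0.1 + 40 ≈ 16040.0 mm ≈ 16.04 m.
Near limit Dn = s·(H − f)/(H + s − 2f) = 11900 × (16040.0 − 40) / (16040.0 + 11900 − 2 × 40) = 11900 × 16000.0 / 27860.0 ≈ 6834 mm.
Far limit Df = s·(H − f)/(H − s) = 11900 × (16040.0 − 40) / (16040.0 − 11900) = 11900 × 16000.0 / 4140.0 ≈ 45990 mm.
Depth of field = Df − Dn = 45990 − 6834 ≈ 39156 mm ≈ 39.2 m.

39.2 m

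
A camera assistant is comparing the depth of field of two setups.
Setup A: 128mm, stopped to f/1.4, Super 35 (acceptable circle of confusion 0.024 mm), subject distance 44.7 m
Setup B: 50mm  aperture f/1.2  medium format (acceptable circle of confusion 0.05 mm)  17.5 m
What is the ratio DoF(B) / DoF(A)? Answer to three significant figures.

2.16

Setup A: H = 128²/(1.4×0.024) + 128 ≈ 487747.0 mm; DoF = Df − Dn = 49197.0 − 40956.3 ≈ 8240.7 mm.
Setup B: H = 50²/(1.2×0.05) + 50 ≈ 41716.7 mm; DoF = Df − Dn = 30110 − 12334 ≈ 17776 mm.
Ratio = 17776 / 8240.7 ≈ 2.16.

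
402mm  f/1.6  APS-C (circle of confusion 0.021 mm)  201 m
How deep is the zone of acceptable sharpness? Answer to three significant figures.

Hyperfocal distance H = f²/(N·c) + f = 402²/(1.6 × 0.021) + 402 = 161604/0.0336 + 402 ≈ 4810044.9 mm ≈ 4810 m.
Near limit Dn = s·(H − f)/(H + s − 2f) = 201000 × (4810044.9 − 402) / (4810044.9 + 201000 − 2 × 402) = 201000 × 4809642.9 / 5010240.9 ≈ 192952 mm.
Far limit Df = s·(H − f)/(H − s) = 201000 × (4810044.9 − 402) / (4810044.9 − 201000) = 201000 × 4809642.9 / 4609044.9 ≈ 209748 mm.
Depth of field = Df − Dn = 209748 − 192952 ≈ 16796 mm ≈ 16.8 m.

16.8 m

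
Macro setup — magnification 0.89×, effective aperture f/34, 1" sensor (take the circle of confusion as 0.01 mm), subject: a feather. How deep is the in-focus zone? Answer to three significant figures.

0.858 mm

At magnification m, DoF ≈ 2·N_eff·c/m² = 2 × 34 × 0.01 / 0.89² = 0.68 / 0.7921 ≈ 0.858 mm.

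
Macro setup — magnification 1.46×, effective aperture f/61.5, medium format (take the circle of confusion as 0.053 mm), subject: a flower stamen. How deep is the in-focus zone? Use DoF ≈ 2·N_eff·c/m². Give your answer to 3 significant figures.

At magnification m, DoF ≈ 2·N_eff·c/m² = 2 × 61.5 × 0.053 / 1.46² = 6.519 / 2.132 ≈ 3.06 mm.

3.06 mm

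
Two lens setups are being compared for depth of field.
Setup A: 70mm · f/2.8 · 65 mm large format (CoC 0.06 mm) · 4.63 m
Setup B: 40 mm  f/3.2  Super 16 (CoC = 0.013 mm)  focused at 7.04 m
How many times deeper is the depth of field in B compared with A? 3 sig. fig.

Setup A: H = 70²/(2.8×0.06) + 70 ≈ 29236.7 mm; DoF = Df − Dn = 5488.0 − 4004.0 ≈ 1484.0 mm.
Setup B: H = 40²/(3.2×0.013) + 40 ≈ 38501.5 mm; DoF = Df − Dn = 8606.4 − 5956.0 ≈ 2650.4 mm.
Ratio = 2650.4 / 1484.0 ≈ 1.79.

1.79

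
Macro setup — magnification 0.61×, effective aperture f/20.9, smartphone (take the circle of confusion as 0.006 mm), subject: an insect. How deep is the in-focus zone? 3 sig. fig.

At magnification m, DoF ≈ 2·N_eff·c/m² = 2 × 20.9 × 0.006 / 0.61² = 0.2508 / 0.3721 ≈ 0.674 mm.

0.674 mm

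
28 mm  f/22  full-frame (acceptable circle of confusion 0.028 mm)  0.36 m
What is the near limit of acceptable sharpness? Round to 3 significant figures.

Hyperfocal distance H = f²/(N·c) + f = 28²/(22 × 0.028) + 28 = 784/0.616 + 28 ≈ 1300.7 mm ≈ 1.301 m.
Near limit Dn = s·(H − f)/(H + s − 2f) = 360 × (1300.7 − 28) / (1300.7 + 360 − 2 × 28) = 360 × 1272.7 / 1604.7 ≈ 285.52 mm.

286 mm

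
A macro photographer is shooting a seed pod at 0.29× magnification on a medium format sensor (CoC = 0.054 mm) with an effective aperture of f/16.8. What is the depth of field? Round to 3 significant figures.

At magnification m, DoF ≈ 2·N_eff·c/m² = 2 × 16.8 × 0.054 / 0.29² = 1.814 / 0.0841 ≈ 21.6 mm.

21.6 mm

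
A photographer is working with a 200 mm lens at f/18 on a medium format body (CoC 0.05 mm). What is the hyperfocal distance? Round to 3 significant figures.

Hyperfocal distance H = f²/(N·c) + f = 200²/(18 × 0.05) + 200 = 40000/0.9 + 200 ≈ 44644.4 mm ≈ 44.6 m.

44.6 m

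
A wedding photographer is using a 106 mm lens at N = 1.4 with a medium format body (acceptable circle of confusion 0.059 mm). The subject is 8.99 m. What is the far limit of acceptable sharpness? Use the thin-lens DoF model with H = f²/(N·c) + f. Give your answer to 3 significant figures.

9.62 m

Hyperfocal distance H = f²/(N·c) + f = 106²/(1.4 × 0.059) + 106 = 11236/0.0826 + 106 ≈ 136135.1 mm ≈ 136.1 m.
Far limit Df = s·(H − f)/(H − s) = 8990 × (136135.1 − 106) / (136135.1 − 8990) = 8990 × 136029.1 / 127145.1 ≈ 9618.2 mm ≈ 9.62 m.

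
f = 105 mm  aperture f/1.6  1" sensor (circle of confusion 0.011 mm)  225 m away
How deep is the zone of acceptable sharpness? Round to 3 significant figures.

185 m

Hyperfocal distance H = f²/(N·c) + f = 105²/(1.6 × 0.011) + 105 = 11025/0.0176 + 105 ≈ 626525.5 mm ≈ 626.5 m.
Near limit Dn = s·(H − f)/(H + s − 2f) = 225000 × (626525.5 − 105) / (626525.5 + 225000 − 2 × 105) = 225000 × 626420.5 / 851315.5 ≈ 165561 mm.
Far limit Df = s·(H − f)/(H − s) = 225000 × (626525.5 − 105) / (626525.5 − 225000) = 225000 × 626420.5 / 401525.5 ≈ 351023 mm.
Depth of field = Df − Dn = 351023 − 165561 ≈ 185462 mm ≈ 185 m.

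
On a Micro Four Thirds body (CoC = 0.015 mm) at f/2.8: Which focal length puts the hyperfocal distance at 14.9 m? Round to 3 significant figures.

From H = f²/(N·c) + f, with f ≪ H: f ≈ √(H·N·c) = √(14900 × 2.8 × 0.015) = √625.80 ≈ 25.02 mm.
The +f correction barely moves this — solving exactly, f² + N·c·f − N·c·H = 0 ⇒ f = (−N·c + √((N·c)² + 4·N·c·H))/2 = (−0.042 + √2503.2)/2 ≈ 24.995 mm, so f ≈ 25.0 mm.

25.0 mm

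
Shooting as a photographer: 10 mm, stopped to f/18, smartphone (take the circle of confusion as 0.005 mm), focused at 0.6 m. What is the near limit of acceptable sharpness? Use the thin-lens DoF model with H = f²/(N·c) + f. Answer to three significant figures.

392 mm

Hyperfocal distance H = f²/(N·c) + f = 10²/(18 × 0.005) + 10 = 100/0.09 + 10 ≈ 1121.1 mm ≈ 1.121 m.
Near limit Dn = s·(H − f)/(H + s − 2f) = 600 × (1121.1 − 10) / (1121.1 + 600 − 2 × 10) = 600 × 1111.1 / 1701.1 ≈ 391.90 mm.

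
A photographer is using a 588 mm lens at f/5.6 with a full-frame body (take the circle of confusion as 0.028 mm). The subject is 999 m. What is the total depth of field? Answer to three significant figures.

Hyperfocal distance H = f²/(N·c) + f = 588²/(5.6 × 0.028) + 588 = 345744/0.1568 + 588 ≈ 2205588.0 mm ≈ 2206 m.
Near limit Dn = s·(H − f)/(H + s − 2f) = 999000 × (2205588.0 − 588) / (2205588.0 + 999000 − 2 × 588) = 999000 × 2205000.0 / 3203412.0 ≈ 687640 mm.
Far limit Df = s·(H − f)/(H − s) = 999000 × (2205588.0 − 588) / (2205588.0 − 999000) = 999000 × 2205000.0 / 1206588.0 ≈ 1825640 mm.
Depth of field = Df − Dn = 1825640 − 687640 ≈ 1138000 mm ≈ 1140 m.

1140 m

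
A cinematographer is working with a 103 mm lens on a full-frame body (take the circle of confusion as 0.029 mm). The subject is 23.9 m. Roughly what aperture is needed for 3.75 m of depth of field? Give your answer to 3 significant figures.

f/1.20

Write h = H − f = f²/(N·c). The thin-lens limits are Dn = s·h/(h + (s−f)) and Df = s·h/(h − (s−f)), so DoF = Df − Dn = 2·s·(s−f)·h / (h² − (s−f)²).
That is a quadratic in h: DoF·h² − 2·s·(s−f)·h − DoF·(s−f)² = 0 ⇒ h = (s−f)·(s + √(s² + DoF²)) / DoF = 23797 × (23900 + √(23900² + 3750²)) / 3750 = 23797 × (23900 + 24192.4) / 3750 ≈ 305188 mm.
Then N = f²/(c·h) = 103² / (0.029 × 305188) = 10609 / 8850.5 ≈ 1.20.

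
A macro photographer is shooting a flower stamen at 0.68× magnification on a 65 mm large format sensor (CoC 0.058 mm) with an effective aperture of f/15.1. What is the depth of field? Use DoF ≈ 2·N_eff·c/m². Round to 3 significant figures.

3.79 mm

At magnification m, DoF ≈ 2·N_eff·c/m² = 2 × 15.1 × 0.058 / 0.68² = 1.752 / 0.4624 ≈ 3.79 mm.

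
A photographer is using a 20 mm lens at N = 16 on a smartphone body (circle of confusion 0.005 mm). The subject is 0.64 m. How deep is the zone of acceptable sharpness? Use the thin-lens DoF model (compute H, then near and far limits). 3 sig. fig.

Hyperfocal distance H = f²/(N·c) + f = 20²/(16 × 0.005) + 20 = 400/0.08 + 20 ≈ 5020.0 mm ≈ 5.020 m.
Near limit Dn = s·(H − f)/(H + s − 2f) = 640 × (5020.0 − 20) / (5020.0 + 640 − 2 × 20) = 640 × 5000.0 / 5620.0 ≈ 569.40 mm.
Far limit Df = s·(H − f)/(H − s) = 640 × (5020.0 − 20) / (5020.0 − 640) = 640 × 5000.0 / 4380.0 ≈ 730.59 mm.
Depth of field = Df − Dn = 730.59 − 569.40 ≈ 161.19 mm.

161 mm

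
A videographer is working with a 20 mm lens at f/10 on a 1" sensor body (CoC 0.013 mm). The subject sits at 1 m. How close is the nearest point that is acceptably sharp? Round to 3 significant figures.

0.758 m

Hyperfocal distance H = f²/(N·c) + f = 20²/(10 × 0.013) + 20 = 400/0.13 + 20 ≈ 3096.9 mm ≈ 3.097 m.
Near limit Dn = s·(H − f)/(H + s − 2f) = 1000 × (3096.9 − 20) / (3096.9 + 1000 − 2 × 20) = 1000 × 3076.9 / 4056.9 ≈ 758.44 mm ≈ 0.758 m.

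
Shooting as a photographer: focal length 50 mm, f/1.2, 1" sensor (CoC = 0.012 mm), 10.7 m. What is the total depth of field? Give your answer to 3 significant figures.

1.32 m

Hyperfocal distance H = f²/(N·c) + f = 50²/(1.2 × 0.012) + 50 = 2500/0.0144 + 50 ≈ 173661.1 mm ≈ 173.7 m.
Near limit Dn = s·(H − f)/(H + s − 2f) = 10700 × (173661.1 − 50) / (173661.1 + 10700 − 2 × 50) = 10700 × 173611.1 / 184261.1 ≈ 10081.6 mm.
Far limit Df = s·(H − f)/(H − s) = 10700 × (173661.1 − 50) / (173661.1 − 10700) = 10700 × 173611.1 / 162961.1 ≈ 11399.3 mm.
Depth of field = Df − Dn = 11399.3 − 10081.6 ≈ 1317.7 mm ≈ 1.32 m.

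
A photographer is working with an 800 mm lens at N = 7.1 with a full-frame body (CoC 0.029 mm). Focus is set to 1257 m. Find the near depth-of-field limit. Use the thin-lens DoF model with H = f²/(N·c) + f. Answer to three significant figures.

Hyperfocal distance H = f²/(N·c) + f = 800²/(7.1 × 0.029) + 800 = 640000/0.2059 + 800 ≈ 3109105.0 mm ≈ 3109 m.
Near limit Dn = s·(H − f)/(H + s − 2f) = 1257000 × (3109105.0 − 800) / (3109105.0 + 1257000 − 2 × 800) = 1257000 × 3108305.0 / 4364505.0 ≈ 895208 mm ≈ 895 m.

895 m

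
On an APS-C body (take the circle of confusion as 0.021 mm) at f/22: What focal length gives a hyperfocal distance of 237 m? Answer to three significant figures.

331 mm

From H = f²/(N·c) + f, with f ≪ H: f ≈ √(H·N·c) = √(237000 × 22 × 0.021) = √109494 ≈ 330.9 mm.
The +f correction barely moves this — solving exactly, f² + N·c·f − N·c·H = 0 ⇒ f = (−N·c + √((N·c)² + 4·N·c·H))/2 = (−0.462 + √437976)/2 ≈ 330.67 mm, so f ≈ 331 mm.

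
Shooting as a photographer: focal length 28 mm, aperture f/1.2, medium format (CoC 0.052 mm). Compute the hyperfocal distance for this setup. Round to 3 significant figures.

Hyperfocal distance H = f²/(N·c) + f = 28²/(1.2 × 0.052) + 28 = 784/0.0624 + 28 ≈ 12592.1 mm ≈ 12.6 m.

12.6 m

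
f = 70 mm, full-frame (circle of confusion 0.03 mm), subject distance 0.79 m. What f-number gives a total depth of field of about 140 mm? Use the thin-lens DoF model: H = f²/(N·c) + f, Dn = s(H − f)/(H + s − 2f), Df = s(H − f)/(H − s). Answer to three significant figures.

f/19.9

Write h = H − f = f²/(N·c). The thin-lens limits are Dn = s·h/(h + (s−f)) and Df = s·h/(h − (s−f)), so DoF = Df − Dn = 2·s·(s−f)·h / (h² − (s−f)²).
That is a quadratic in h: DoF·h² − 2·s·(s−f)·h − DoF·(s−f)² = 0 ⇒ h = (s−f)·(s + √(s² + DoF²)) / DoF = 720 × (790 + √(790² + 140²)) / 140 = 720 × (790 + 802.309) / 140 ≈ 8189.0 mm.
Then N = f²/(c·h) = 70² / (0.03 × 8189.0) = 4900 / 245.67 ≈ 19.9.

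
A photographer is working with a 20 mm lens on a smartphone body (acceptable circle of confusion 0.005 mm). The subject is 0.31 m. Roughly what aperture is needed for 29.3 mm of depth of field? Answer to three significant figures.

Write h = H − f = f²/(N·c). The thin-lens limits are Dn = s·h/(h + (s−f)) and Df = s·h/(h − (s−f)), so DoF = Df − Dn = 2·s·(s−f)·h / (h² − (s−f)²).
That is a quadratic in h: DoF·h² − 2·s·(s−f)·h − DoF·(s−f)² = 0 ⇒ h = (s−f)·(s + √(s² + DoF²)) / DoF = 290 × (310 + √(310² + 29.3²)) / 29.3 = 290 × (310 + 311.382) / 29.3 ≈ 6150.2 mm.
Then N = f²/(c·h) = 20² / (0.005 × 6150.2) = 400 / 30.751 ≈ 13.

f/13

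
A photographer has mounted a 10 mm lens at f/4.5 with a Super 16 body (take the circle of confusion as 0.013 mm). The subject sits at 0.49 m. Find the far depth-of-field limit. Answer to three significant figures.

Hyperfocal distance H = f²/(N·c) + f = 10²/(4.5 × 0.013) + 10 = 100/0.0585 + 10 ≈ 1719.4 mm ≈ 1.719 m.
Far limit Df = s·(H − f)/(H − s) = 490 × (1719.4 − 10) / (1719.4 − 490) = 490 × 1709.4 / 1229.4 ≈ 681.31 mm ≈ 0.681 m.

0.681 m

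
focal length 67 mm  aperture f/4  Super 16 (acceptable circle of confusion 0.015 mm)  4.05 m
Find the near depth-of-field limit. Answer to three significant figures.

Hyperfocal distance H = f²/(N·c) + f = 67²/(4 × 0.015) + 67 = 4489/0.06 + 67 ≈ 74883.7 mm ≈ 74.88 m.
Near limit Dn = s·(H − f)/(H + s − 2f) = 4050 × (74883.7 − 67) / (74883.7 + 4050 − 2 × 67) = 4050 × 74816.7 / 78799.7 ≈ 3845.3 mm ≈ 3.85 m.

3.85 m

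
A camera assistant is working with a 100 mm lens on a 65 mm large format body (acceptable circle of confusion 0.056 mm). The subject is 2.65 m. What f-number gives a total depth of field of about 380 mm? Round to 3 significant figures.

Write h = H − f = f²/(N·c). The thin-lens limits are Dn = s·h/(h + (s−f)) and Df = s·h/(h − (s−f)), so DoF = Df − Dn = 2·s·(s−f)·h / (h² − (s−f)²).
That is a quadratic in h: DoF·h² − 2·s·(s−f)·h − DoF·(s−f)² = 0 ⇒ h = (s−f)·(s + √(s² + DoF²)) / DoF = 2550 × (2650 + √(2650² + 380²)) / 380 = 2550 × (2650 + 2677.11) / 380 ≈ 35748 mm.
Then N = f²/(c·h) = 100² / (0.056 × 35748) = 10000 / 2001.9 ≈ 5.

f/5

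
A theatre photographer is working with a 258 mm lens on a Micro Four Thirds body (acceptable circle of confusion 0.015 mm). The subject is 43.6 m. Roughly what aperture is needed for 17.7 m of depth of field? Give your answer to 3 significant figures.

Write h = H − f = f²/(N·c). The thin-lens limits are Dn = s·h/(h + (s−f)) and Df = s·h/(h − (s−f)), so DoF = Df − Dn = 2·s·(s−f)·h / (h² − (s−f)²).
That is a quadratic in h: DoF·h² − 2·s·(s−f)·h − DoF·(s−f)² = 0 ⇒ h = (s−f)·(s + √(s² + DoF²)) / DoF = 43342 × (43600 + √(43600² + 17700²)) / 17700 = 43342 × (43600 + 47055.8) / 17700 ≈ 221989 mm.
Then N = f²/(c·h) = 258² / (0.015 × 221989) = 66564 / 3329.8 ≈ 20.

f/20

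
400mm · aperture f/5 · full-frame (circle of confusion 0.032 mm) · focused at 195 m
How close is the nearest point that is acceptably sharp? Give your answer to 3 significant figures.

Hyperfocal distance H = f²/(N·c) + f = 400²/(5 × 0.032) + 400 = 160000/0.16 + 400 ≈ 1000400.0 mm ≈ 1000 m.
Near limit Dn = s·(H − f)/(H + s − 2f) = 195000 × (1000400.0 − 400) / (1000400.0 + 195000 − 2 × 400) = 195000 × 1000000.0 / 1194600.0 ≈ 163235 mm ≈ 163 m.

163 m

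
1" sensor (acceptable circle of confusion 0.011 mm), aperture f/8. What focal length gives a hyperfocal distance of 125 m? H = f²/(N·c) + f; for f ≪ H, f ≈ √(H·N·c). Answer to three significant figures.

From H = f²/(N·c) + f, with f ≪ H: f ≈ √(H·N·c) = √(125000 × 8 × 0.011) = √11000 ≈ 104.9 mm.
The +f correction barely moves this — solving exactly, f² + N·c·f − N·c·H = 0 ⇒ f = (−N·c + √((N·c)² + 4·N·c·H))/2 = (−0.088 + √44000)/2 ≈ 104.84 mm, so f ≈ 105 mm.

105 mm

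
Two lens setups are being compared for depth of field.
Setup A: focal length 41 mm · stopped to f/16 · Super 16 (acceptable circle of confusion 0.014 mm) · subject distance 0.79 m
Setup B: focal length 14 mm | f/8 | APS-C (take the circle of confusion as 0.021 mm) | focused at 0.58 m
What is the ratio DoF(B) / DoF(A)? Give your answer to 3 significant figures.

4.62

Setup A: H = 41²/(16×0.014) + 41 ≈ 7545.5 mm; DoF = Df − Dn = 877.59 − 718.31 ≈ 159.28 mm.
Setup B: H = 14²/(8×0.021) + 14 ≈ 1180.7 mm; DoF = Df − Dn = 1126.53 − 390.53 ≈ 736.00 mm.
Ratio = 736.00 / 159.28 ≈ 4.62.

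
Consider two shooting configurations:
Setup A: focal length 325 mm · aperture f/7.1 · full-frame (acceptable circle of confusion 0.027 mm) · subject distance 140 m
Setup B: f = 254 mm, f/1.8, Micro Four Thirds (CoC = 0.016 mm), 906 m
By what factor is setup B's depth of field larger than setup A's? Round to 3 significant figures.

Setup A: H = 325²/(7.1×0.027) + 325 ≈ 551316.1 mm; DoF = Df − Dn = 187541 − 111687 ≈ 75854 mm.
Setup B: H = 254²/(1.8×0.016) + 254 ≈ 2240392.9 mm; DoF = Df − Dn = 1520966 − 645149 ≈ 875817 mm.
Ratio = 875817 / 75854 ≈ 11.5.

11.5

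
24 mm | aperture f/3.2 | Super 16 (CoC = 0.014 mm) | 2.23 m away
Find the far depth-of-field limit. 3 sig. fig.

2.69 m

Hyperfocal distance H = f²/(N·c) + f = 24²/(3.2 × 0.014) + 24 = 576/0.0448 + 24 ≈ 12881.1 mm ≈ 12.88 m.
Far limit Df = s·(H − f)/(H − s) = 2230 × (12881.1 − 24) / (12881.1 − 2230) = 2230 × 12857.1 / 10651.1 ≈ 2691.9 mm ≈ 2.69 m.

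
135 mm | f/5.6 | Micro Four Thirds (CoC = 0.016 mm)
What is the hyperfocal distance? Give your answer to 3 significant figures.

204 m

Hyperfocal distance H = f²/(N·c) + f = 135²/(5.6 × 0.016) + 135 = 18225/0.0896 + 135 ≈ 203539.0 mm ≈ 204 m.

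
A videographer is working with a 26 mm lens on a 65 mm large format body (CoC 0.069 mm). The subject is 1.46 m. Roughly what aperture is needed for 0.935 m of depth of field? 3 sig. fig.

f/2.00

Write h = H − f = f²/(N·c). The thin-lens limits are Dn = s·h/(h + (s−f)) and Df = s·h/(h − (s−f)), so DoF = Df − Dn = 2·s·(s−f)·h / (h² − (s−f)²).
That is a quadratic in h: DoF·h² − 2·s·(s−f)·h − DoF·(s−f)² = 0 ⇒ h = (s−f)·(s + √(s² + DoF²)) / DoF = 1434 × (1460 + √(1460² + 935²)) / 935 = 1434 × (1460 + 1733.73) / 935 ≈ 4898.2 mm.
Then N = f²/(c·h) = 26² / (0.069 × 4898.2) = 676 / 337.98 ≈ 2.00.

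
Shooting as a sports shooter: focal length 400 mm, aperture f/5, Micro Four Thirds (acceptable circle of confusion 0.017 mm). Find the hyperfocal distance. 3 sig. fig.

1880 m

Hyperfocal distance H = f²/(N·c) + f = 400²/(5 × 0.017) + 400 = 160000/0.085 + 400 ≈ 1882752.9 mm ≈ 1880 m.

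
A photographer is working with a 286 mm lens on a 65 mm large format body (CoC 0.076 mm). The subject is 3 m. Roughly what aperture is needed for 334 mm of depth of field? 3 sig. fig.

Write h = H − f = f²/(N·c). The thin-lens limits are Dn = s·h/(h + (s−f)) and Df = s·h/(h − (s−f)), so DoF = Df − Dn = 2·s·(s−f)·h / (h² − (s−f)²).
That is a quadratic in h: DoF·h² − 2·s·(s−f)·h − DoF·(s−f)² = 0 ⇒ h = (s−f)·(s + √(s² + DoF²)) / DoF = 2714 × (3000 + √(3000² + 334²)) / 334 = 2714 × (3000 + 3018.54) / 334 ≈ 48905 mm.
Then N = f²/(c·h) = 286² / (0.076 × 48905) = 81796 / 3716.8 ≈ 22.

f/22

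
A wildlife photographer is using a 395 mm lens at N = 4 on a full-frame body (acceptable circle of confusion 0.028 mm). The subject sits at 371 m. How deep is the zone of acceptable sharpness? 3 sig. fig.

Hyperfocal distance H = f²/(N·c) + f = 395²/(4 × 0.028) + 395 = 156025/0.112 + 395 ≈ 1393475.4 mm ≈ 1393 m.
Near limit Dn = s·(H − f)/(H + s − 2f) = 371000 × (1393475.4 − 395) / (1393475.4 + 371000 − 2 × 395) = 371000 × 1393080.4 / 1763685.4 ≈ 293041 mm.
Far limit Df = s·(H − f)/(H − s) = 371000 × (1393475.4 − 395) / (1393475.4 − 371000) = 371000 × 1393080.4 / 1022475.4 ≈ 505472 mm.
Depth of field = Df − Dn = 505472 − 293041 ≈ 212431 mm ≈ 212 m.

212 m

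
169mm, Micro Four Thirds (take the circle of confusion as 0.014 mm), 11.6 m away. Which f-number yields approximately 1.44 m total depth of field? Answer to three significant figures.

Write h = H − f = f²/(N·c). The thin-lens limits are Dn = s·h/(h + (s−f)) and Df = s·h/(h − (s−f)), so DoF = Df − Dn = 2·s·(s−f)·h / (h² − (s−f)²).
That is a quadratic in h: DoF·h² − 2·s·(s−f)·h − DoF·(s−f)² = 0 ⇒ h = (s−f)·(s + √(s² + DoF²)) / DoF = 11431 × (11600 + √(11600² + 1440²)) / 1440 = 11431 × (11600 + 11689.0) / 1440 ≈ 184873 mm.
Then N = f²/(c·h) = 169² / (0.014 × 184873) = 28561 / 2588.2 ≈ 11.

f/11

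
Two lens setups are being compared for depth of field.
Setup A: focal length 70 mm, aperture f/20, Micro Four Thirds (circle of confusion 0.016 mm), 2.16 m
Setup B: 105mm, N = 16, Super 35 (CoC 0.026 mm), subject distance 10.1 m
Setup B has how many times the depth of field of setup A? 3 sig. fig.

14.8

Setup A: H = 70²/(20×0.016) + 70 ≈ 15382.5 mm; DoF = Df − Dn = 2501.42 − 1900.59 ≈ 600.83 mm.
Setup B: H = 105²/(16×0.026) + 105 ≈ 26607.4 mm; DoF = Df − Dn = 16215.4 − 7334.1 ≈ 8881.3 mm.
Ratio = 8881.3 / 600.83 ≈ 14.8.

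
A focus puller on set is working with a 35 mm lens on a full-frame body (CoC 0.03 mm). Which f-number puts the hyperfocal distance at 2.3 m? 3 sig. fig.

f/18

Rearrange H = f²/(N·c) + f for N: N = f² / ((H − f)·c).
N = 35² / ((2300 − 35) × 0.03) = 1225 / 67.95 ≈ 18.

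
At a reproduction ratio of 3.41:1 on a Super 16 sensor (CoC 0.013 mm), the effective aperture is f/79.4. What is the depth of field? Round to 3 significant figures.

At magnification m, DoF ≈ 2·N_eff·c/m² = 2 × 79.4 × 0.013 / 3.41² = 2.064 / 11.63 ≈ 0.178 mm.

0.178 mm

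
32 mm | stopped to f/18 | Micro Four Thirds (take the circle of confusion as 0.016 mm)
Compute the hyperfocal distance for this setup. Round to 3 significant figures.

Hyperfocal distance H = f²/(N·c) + f = 32²/(18 × 0.016) + 32 = 1024/0.288 + 32 ≈ 3587.6 mm ≈ 3.59 m.

3.59 m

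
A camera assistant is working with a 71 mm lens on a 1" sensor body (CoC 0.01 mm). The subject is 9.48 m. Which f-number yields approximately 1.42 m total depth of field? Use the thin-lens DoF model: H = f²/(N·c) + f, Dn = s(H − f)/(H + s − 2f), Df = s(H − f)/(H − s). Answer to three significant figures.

Write h = H − f = f²/(N·c). The thin-lens limits are Dn = s·h/(h + (s−f)) and Df = s·h/(h − (s−f)), so DoF = Df − Dn = 2·s·(s−f)·h / (h² − (s−f)²).
That is a quadratic in h: DoF·h² − 2·s·(s−f)·h − DoF·(s−f)² = 0 ⇒ h = (s−f)·(s + √(s² + DoF²)) / DoF = 9409 × (9480 + √(9480² + 1420²)) / 1420 = 9409 × (9480 + 9585.76) / 1420 ≈ 126331 mm.
Then N = f²/(c·h) = 71² / (0.01 × 126331) = 5041 / 1263.3 ≈ 3.99.

f/3.99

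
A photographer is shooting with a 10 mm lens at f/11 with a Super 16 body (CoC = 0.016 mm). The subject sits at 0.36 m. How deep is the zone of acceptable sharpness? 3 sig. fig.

Hyperfocal distance H = f²/(N·c) + f = 10²/(11 × 0.016) + 10 = 100/0.176 + 10 ≈ 578.2 mm ≈ 0.578 m.
Near limit Dn = s·(H − f)/(H + s − 2f) = 360 × (578.2 − 10) / (578.2 + 360 − 2 × 10) = 360 × 568.2 / 918.2 ≈ 222.77 mm.
Far limit Df = s·(H − f)/(H − s) = 360 × (578.2 − 10) / (578.2 − 360) = 360 × 568.2 / 218.2 ≈ 937.50 mm.
Depth of field = Df − Dn = 937.50 − 222.77 ≈ 714.73 mm ≈ 0.715 m.

0.715 m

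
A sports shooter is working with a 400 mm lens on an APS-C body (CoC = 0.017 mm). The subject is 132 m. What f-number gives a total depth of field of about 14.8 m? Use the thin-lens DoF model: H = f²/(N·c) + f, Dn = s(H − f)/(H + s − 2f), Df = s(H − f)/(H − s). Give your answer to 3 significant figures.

f/4

Write h = H − f = f²/(N·c). The thin-lens limits are Dn = s·h/(h + (s−f)) and Df = s·h/(h − (s−f)), so DoF = Df − Dn = 2·s·(s−f)·h / (h² − (s−f)²).
That is a quadratic in h: DoF·h² − 2·s·(s−f)·h − DoF·(s−f)² = 0 ⇒ h = (s−f)·(s + √(s² + DoF²)) / DoF = 131600 × (132000 + √(132000² + 14800²)) / 14800 = 131600 × (132000 + 132827) / 14800 ≈ 2354814 mm.
Then N = f²/(c·h) = 400² / (0.017 × 2354814) = 160000 / 40032 ≈ 4.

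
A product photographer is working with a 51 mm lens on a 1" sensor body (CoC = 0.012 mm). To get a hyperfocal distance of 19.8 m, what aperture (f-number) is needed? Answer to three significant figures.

f/11

Rearrange H = f²/(N·c) + f for N: N = f² / ((H − f)·c).
N = 51² / ((19800 − 51) × 0.012) = 2601 / 237.0 ≈ 11.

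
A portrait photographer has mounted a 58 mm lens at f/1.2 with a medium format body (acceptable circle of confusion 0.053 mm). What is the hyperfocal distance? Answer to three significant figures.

53.0 m

Hyperfocal distance H = f²/(N·c) + f = 58²/(1.2 × 0.053) + 58 = 3364/0.0636 + 58 ≈ 52951.1 mm ≈ 53.0 m.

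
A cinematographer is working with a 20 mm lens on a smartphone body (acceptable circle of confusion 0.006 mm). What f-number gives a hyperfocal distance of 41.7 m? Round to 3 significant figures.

f/1.60

Rearrange H = f²/(N·c) + f for N: N = f² / ((H − f)·c).
N = 20² / ((41700 − 20) × 0.006) = 400 / 250.1 ≈ 1.60.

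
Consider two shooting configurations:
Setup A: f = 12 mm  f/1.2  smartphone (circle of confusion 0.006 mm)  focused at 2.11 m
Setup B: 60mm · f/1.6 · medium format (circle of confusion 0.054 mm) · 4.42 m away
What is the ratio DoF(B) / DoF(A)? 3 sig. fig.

2.09

Setup A: H = 12²/(1.2×0.006) + 12 ≈ 20012.0 mm; DoF = Df − Dn = 2357.28 − 1909.68 ≈ 447.60 mm.
Setup B: H = 60²/(1.6×0.054) + 60 ≈ 41726.7 mm; DoF = Df − Dn = 4936.56 − 4001.30 ≈ 935.26 mm.
Ratio = 935.26 / 447.60 ≈ 2.09.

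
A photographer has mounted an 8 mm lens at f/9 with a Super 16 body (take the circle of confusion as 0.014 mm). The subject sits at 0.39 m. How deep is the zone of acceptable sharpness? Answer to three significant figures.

Hyperfocal distance H = f²/(N·c) + f = 8²/(9 × 0.014) + 8 = 64/0.126 + 8 ≈ 515.9 mm ≈ 0.516 m.
Near limit Dn = s·(H − f)/(H + s − 2f) = 390 × (515.9 − 8) / (515.9 + 390 − 2 × 8) = 390 × 507.9 / 889.9 ≈ 222.6 mm.
Far limit Df = s·(H − f)/(H − s) = 390 × (515.9 − 8) / (515.9 − 390) = 390 × 507.9 / 125.9 ≈ 1573.0 mm.
Depth of field = Df − Dn = 1573.0 − 222.6 ≈ 1350.4 mm ≈ 1.35 m.

1.35 m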